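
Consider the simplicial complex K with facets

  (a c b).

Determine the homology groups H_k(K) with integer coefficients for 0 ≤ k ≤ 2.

Take the total order a < b < c on the vertex set. Then K (dimension 2) consists of the simplices:

  0-simplices (3): a, b, c
  1-simplices (3): ab, ac, bc
  2-simplices (1): abc

so the chain groups are C_0 ≅ Z^3, C_1 ≅ Z^3, C_2 ≅ Z^1.

Boundary ∂_1: C_1 → C_0 is given by ∂[p,q] = [q] − [p]. For instance
  ∂ab = b − a.
The resulting 3×3 matrix has rank 2, and its Smith normal form has invariant factors (1,1).

∂_2: C_2 → C_1 acts by ∂[p,q,r] = [q,r] − [p,r] + [p,q]. For instance
  ∂abc = bc − ac + ab.
The resulting 3×1 matrix has rank 1, and its Smith normal form has invariant factors (1).

Computing H_k = (kernel of ∂_k) / (image of ∂_{k+1}):

  H_0: rank C_0 − rank ∂_1 = 3 − 2 = 1, and the invariant factors of ∂_1 are all 1, so H_0 ≅ Z.
  H_1: rank ker ∂_1 − rank ∂_2 = (3 − 2) − 1 = 0, and the invariant factors of ∂_2 are all 1, so H_1 ≅ 0.
  H_2: rank ker ∂_2 − rank ∂_3 = (1 − 1) − 0 = 0, and there is no ∂_3, so H_2 ≅ 0.

H_0 ≅ Z,  H_1 = 0,  H_2 = 0.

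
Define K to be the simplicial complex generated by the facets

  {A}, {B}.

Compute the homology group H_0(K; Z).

H_0 ≅ Z^2.

We work with the vertex ordering A < B. The simplices of K, each written with vertices in increasing order, are:

  0-simplices (2): A, B

giving chain groups C_0 ≅ Z^2.

Reading off H_k = ker ∂_k / im ∂_{k+1}:

  H_0: rank C_0 − rank ∂_1 = 2 − 0 = 2, and there is no ∂_1, so H_0 ≅ Z^2.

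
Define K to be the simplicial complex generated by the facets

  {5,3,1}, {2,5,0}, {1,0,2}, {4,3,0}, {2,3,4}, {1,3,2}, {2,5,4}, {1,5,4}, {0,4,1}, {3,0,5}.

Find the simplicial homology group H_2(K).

Fix the vertex order 0 < 1 < 2 < 3 < 4 < 5 and write every simplex with vertices in increasing order. Then dim K = 2 and the simplices of K are:

  0-simplices (6): [0], [1], [2], [3], [4], [5]
  1-simplices (15): [0,1], [0,2], [0,3], [0,4], [0,5], [1,2], [1,3], [1,4], [1,5], [2,3], [2,4], [2,5], [3,4], [3,5], [4,5]
  2-simplices (10): [0,1,2], [0,1,4], [0,2,5], [0,3,4], [0,3,5], [1,2,3], [1,3,5], [1,4,5], [2,3,4], [2,4,5]

Hence C_0 ≅ Z^6, C_1 ≅ Z^15, C_2 ≅ Z^10.

Boundary ∂_1: C_1 → C_0 is given by ∂[p,q] = [q] − [p].
As a 6×15 matrix over Z this has rank 5, with invariant factors (1,1,1,1,1).

Boundary ∂_2: C_2 → C_1 sends each 2-simplex [p,q,r] to [q,r] − [p,r] + [p,q]. For instance
  ∂[1,3,5] = [3,5] − [1,5] + [1,3],
  ∂[1,4,5] = [4,5] − [1,5] + [1,4].
This gives a 15×10 integer matrix of rank 10; reducing to Smith normal form yields diagonal entries (1,1,1,1,1,1,1,1,1,2).

Computing H_k = (kernel of ∂_k) / (image of ∂_{k+1}):

  H_2: rank ker ∂_2 − rank ∂_3 = (10 − 10) − 0 = 0, and there is no ∂_3, so H_2 ≅ 0.

(K is a triangulation of the real projective plane RP^2.)

H_2 = 0.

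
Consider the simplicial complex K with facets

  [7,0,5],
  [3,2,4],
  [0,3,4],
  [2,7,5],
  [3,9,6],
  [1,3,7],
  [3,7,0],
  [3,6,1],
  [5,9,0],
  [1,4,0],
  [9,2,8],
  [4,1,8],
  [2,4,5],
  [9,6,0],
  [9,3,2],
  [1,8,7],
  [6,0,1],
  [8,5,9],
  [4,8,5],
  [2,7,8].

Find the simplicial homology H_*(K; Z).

H_0 = Z,  H_1 = Z ⊕ Z/2,  H_2 = 0.

We work with the vertex ordering 0 < 1 < 2 < 3 < 4 < 5 < 6 < 7 < 8 < 9. The simplices of K, each written with vertices in increasing order, are:

  0-simplices (10): [0], [1], [2], [3], [4], [5], [6], [7], [8], [9]
  1-simplices (30): (30 of them)
  2-simplices (20): (20 of them)

so the chain groups are C_0 ≅ Z^10, C_1 ≅ Z^30, C_2 ≅ Z^20.

Boundary ∂_1: C_1 → C_0 is given by ∂[p,q] = [q] − [p].
As a 10×30 matrix over Z this has rank 9, with invariant factors (1,1,1,1,1,1,1,1,1).

∂_2: C_2 → C_1 acts by ∂[p,q,r] = [q,r] − [p,r] + [p,q]. For instance
  ∂[1,4,8] = [4,8] − [1,8] + [1,4],
  ∂[2,3,9] = [3,9] − [2,9] + [2,3].
This gives a 30×20 integer matrix of rank 20; reducing to Smith normal form yields diagonal entries (1,1,1,1,1,1,1,1,1,1,1,1,1,1,1,1,1,1,1,2).

Reading off H_k = ker ∂_k / im ∂_{k+1}:

  H_0: rank C_0 − rank ∂_1 = 10 − 9 = 1, and the invariant factors of ∂_1 are all 1, so H_0 = Z.
  H_1: rank ker ∂_1 − rank ∂_2 = (30 − 9) − 20 = 1, and ∂_2 has invariant factor 2 > 1, so H_1 = Z ⊕ Z/2.
  H_2: rank ker ∂_2 − rank ∂_3 = (20 − 20) − 0 = 0, and there is no ∂_3, so H_2 = 0.

(K is a triangulation of the Klein bottle.)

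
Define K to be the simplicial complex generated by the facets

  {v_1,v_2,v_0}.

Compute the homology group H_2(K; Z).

H_2 ≅ 0.

K has 3 vertices, 3 edges, 1 triangle.
rank ∂_2 = 1, rank ∂_3 = 0 ⇒ b_2 = 1 − 1 − 0 = 0. So H_2 ≅ 0.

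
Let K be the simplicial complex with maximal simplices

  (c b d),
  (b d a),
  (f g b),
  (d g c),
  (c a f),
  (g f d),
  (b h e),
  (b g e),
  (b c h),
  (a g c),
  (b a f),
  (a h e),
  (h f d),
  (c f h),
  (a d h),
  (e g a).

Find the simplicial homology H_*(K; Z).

H_0 ≅ Z,  H_1 ≅ Z^2,  H_2 ≅ Z.

We work with the vertex ordering a < b < c < d < e < f < g < h. The simplices of K, each written with vertices in increasing order, are:

  0-simplices (8): a, b, c, d, e, f, g, h
  1-simplices (24): ab, ac, ad, ae, af, ag, ah, bc, bd, be, bf, bg, bh, cd, cf, cg, ch, df, dg, dh, eg, eh, fg, fh
  2-simplices (16): abd, abf, acf, acg, adh, aeg, aeh, bcd, bch, beg, beh, bfg, cdg, cfh, dfg, dfh

Hence C_0 ≅ Z^8, C_1 ≅ Z^24, C_2 ≅ Z^16.

∂_1: C_1 → C_0 is given by ∂[p,q] = [q] − [p]. For instance
  ∂bh = h − b.
This gives a 8×24 integer matrix of rank 7; reducing to Smith normal form yields diagonal entries (1,1,1,1,1,1,1).

∂_2: C_2 → C_1 maps a triangle to the signed sum of its edges. For instance
  ∂dfh = fh − dh + df,
  ∂abd = bd − ad + ab.
As a 24×16 matrix over Z this has rank 15, with invariant factors (1,1,1,1,1,1,1,1,1,1,1,1,1,1,1).

Reading off H_k = ker ∂_k / im ∂_{k+1}:

  H_0: rank C_0 − rank ∂_1 = 8 − 7 = 1, and the invariant factors of ∂_1 are all 1, so H_0 ≅ Z.
  H_1: rank ker ∂_1 − rank ∂_2 = (24 − 7) − 15 = 2, and the invariant factors of ∂_2 are all 1, so H_1 ≅ Z^2.
  H_2: rank ker ∂_2 − rank ∂_3 = (16 − 15) − 0 = 1, and there is no ∂_3, so H_2 ≅ Z.

(K is a triangulation of the torus T^2.)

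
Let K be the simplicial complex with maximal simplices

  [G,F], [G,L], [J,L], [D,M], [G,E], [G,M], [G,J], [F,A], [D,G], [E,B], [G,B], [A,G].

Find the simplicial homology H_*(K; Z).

H_0 ≅ Z,  H_1 ≅ Z^4.

We work with the vertex ordering A < B < D < E < F < G < J < L < M. The simplices of K, each written with vertices in increasing order, are:

  0-simplices (9): A, B, D, E, F, G, J, L, M
  1-simplices (12): AF, AG, BE, BG, DG, DM, EG, FG, GJ, GL, GM, JL

giving chain groups C_0 ≅ Z^9, C_1 ≅ Z^12.

The boundary map ∂_1: C_1 → C_0 maps an edge to its endpoints' difference, ∂[p,q] = q − p. For instance
  ∂GM = M − G.
The 9×12 boundary matrix has rank 8 and Smith normal form diag(1,1,1,1,1,1,1,1).

From H_k ≅ ker(∂_k) / im(∂_{k+1}) we obtain:

  H_0: rank C_0 − rank ∂_1 = 9 − 8 = 1, and the invariant factors of ∂_1 are all 1, so H_0 = Z.
  H_1: rank ker ∂_1 − rank ∂_2 = (12 − 8) − 0 = 4, and there is no ∂_2, so H_1 = Z^4.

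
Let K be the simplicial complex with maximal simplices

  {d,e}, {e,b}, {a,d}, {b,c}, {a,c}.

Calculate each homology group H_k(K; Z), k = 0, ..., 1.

H_0 = Z,  H_1 = Z.

Take the total order a < b < c < d < e on the vertex set. Then K (dimension 1) consists of the simplices:

  0-simplices (5): a, b, c, d, e
  1-simplices (5): ac, ad, bc, be, de

giving chain groups C_0 ≅ Z^5, C_1 ≅ Z^5.

Boundary ∂_1: C_1 → C_0 maps an edge to its endpoints' difference, ∂[p,q] = q − p.
The resulting 5×5 matrix has rank 4, and its Smith normal form has invariant factors (1,1,1,1).

Now H_k = ker ∂_k / im ∂_{k+1}, so:

  H_0: rank C_0 − rank ∂_1 = 5 − 4 = 1, and the invariant factors of ∂_1 are all 1, so H_0 ≅ Z.
  H_1: rank ker ∂_1 − rank ∂_2 = (5 − 4) − 0 = 1, and there is no ∂_2, so H_1 ≅ Z.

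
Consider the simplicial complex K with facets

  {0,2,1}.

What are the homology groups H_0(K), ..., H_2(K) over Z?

Fix the vertex order 0 < 1 < 2 and write every simplex with vertices in increasing order. Then dim K = 2 and the simplices of K are:

  0-simplices (3): [0], [1], [2]
  1-simplices (3): [0,1], [0,2], [1,2]
  2-simplices (1): [0,1,2]

so the chain groups are C_0 ≅ Z^3, C_1 ≅ Z^3, C_2 ≅ Z^1.

∂_1: C_1 → C_0 is given by ∂[p,q] = [q] − [p].
The 3×3 boundary matrix has rank 2 and Smith normal form diag(1,1).

The boundary map ∂_2: C_2 → C_1 sends each 2-simplex [p,q,r] to [q,r] − [p,r] + [p,q]. For instance
  ∂[0,1,2] = [1,2] − [0,2] + [0,1].
The resulting 3×1 matrix has rank 1, and its Smith normal form has invariant factors (1).

Computing H_k = (kernel of ∂_k) / (image of ∂_{k+1}):

  H_0: rank C_0 − rank ∂_1 = 3 − 2 = 1, and the invariant factors of ∂_1 are all 1, so H_0 = Z.
  H_1: rank ker ∂_1 − rank ∂_2 = (3 − 2) − 1 = 0, and the invariant factors of ∂_2 are all 1, so H_1 = 0.
  H_2: rank ker ∂_2 − rank ∂_3 = (1 − 1) − 0 = 0, and there is no ∂_3, so H_2 = 0.

As a check, the Euler characteristic is 3 − 3 + 1 = 1, which agrees with 1 − 0 + 0 = 1.

H_0 = Z,  H_1 = 0,  H_2 = 0.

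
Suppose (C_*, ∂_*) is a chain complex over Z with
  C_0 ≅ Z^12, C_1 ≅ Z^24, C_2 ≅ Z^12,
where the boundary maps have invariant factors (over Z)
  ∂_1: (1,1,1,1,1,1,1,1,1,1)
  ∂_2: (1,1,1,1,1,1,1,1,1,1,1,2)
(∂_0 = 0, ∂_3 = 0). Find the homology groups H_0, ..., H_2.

H_0 ≅ Z^2,  H_1 ≅ Z^2 ⊕ Z_2,  H_2 = 0.

H_0: b_0 = 12 − 0 − 10 = 2; torsion from ∂_1 factors > 1: none. So H_0 ≅ Z^2.
H_1: b_1 = 24 − 10 − 12 = 2; torsion from ∂_2 factors > 1: [2]. So H_1 ≅ Z^2 ⊕ Z_2.
H_2: b_2 = 12 − 12 − 0 = 0; torsion from ∂_3 factors > 1: none. So H_2 ≅ 0.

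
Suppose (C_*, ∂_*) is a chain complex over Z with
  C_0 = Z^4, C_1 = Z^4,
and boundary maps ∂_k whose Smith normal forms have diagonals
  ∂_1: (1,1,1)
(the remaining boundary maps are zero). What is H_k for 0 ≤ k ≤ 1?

H_0: b_0 = 4 − 0 − 3 = 1; torsion from ∂_1 factors > 1: none. So H_0 ≅ Z.
H_1: b_1 = 4 − 3 − 0 = 1; torsion from ∂_2 factors > 1: none. So H_1 ≅ Z.

H_0 ≅ Z,  H_1 ≅ Z.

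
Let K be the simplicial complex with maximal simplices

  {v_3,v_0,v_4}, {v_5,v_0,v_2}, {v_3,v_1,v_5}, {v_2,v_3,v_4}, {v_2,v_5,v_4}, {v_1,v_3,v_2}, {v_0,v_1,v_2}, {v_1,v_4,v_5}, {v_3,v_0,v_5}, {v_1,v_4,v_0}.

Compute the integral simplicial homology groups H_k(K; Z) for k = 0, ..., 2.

We work with the vertex ordering v_0 < v_1 < v_2 < v_3 < v_4 < v_5. The simplices of K, each written with vertices in increasing order, are:

  0-simplices (6): [v_0], [v_1], [v_2], [v_3], [v_4], [v_5]
  1-simplices (15): (15 of them)
  2-simplices (10): [v_0,v_1,v_2], [v_0,v_1,v_4], [v_0,v_2,v_5], [v_0,v_3,v_4], [v_0,v_3,v_5], [v_1,v_2,v_3], [v_1,v_3,v_5], [v_1,v_4,v_5], [v_2,v_3,v_4], [v_2,v_4,v_5]

so the chain groups are C_0 ≅ Z^6, C_1 ≅ Z^15, C_2 ≅ Z^10.

The boundary map ∂_1: C_1 → C_0 is given by ∂[p,q] = [q] − [p].
The resulting 6×15 matrix has rank 5, and its Smith normal form has invariant factors (1,1,1,1,1).

The boundary map ∂_2: C_2 → C_1 maps a triangle to the signed sum of its edges. For instance
  ∂[v_1,v_4,v_5] = [v_4,v_5] − [v_1,v_5] + [v_1,v_4],
  ∂[v_0,v_3,v_4] = [v_3,v_4] − [v_0,v_4] + [v_0,v_3].
The resulting 15×10 matrix has rank 10, and its Smith normal form has invariant factors (1,1,1,1,1,1,1,1,1,2).

Now H_k = ker ∂_k / im ∂_{k+1}, so:

  H_0: rank C_0 − rank ∂_1 = 6 − 5 = 1, and the invariant factors of ∂_1 are all 1, so H_0 ≅ Z.
  H_1: rank ker ∂_1 − rank ∂_2 = (15 − 5) − 10 = 0, and ∂_2 has invariant factor 2 > 1, so H_1 ≅ Z/2Z.
  H_2: rank ker ∂_2 − rank ∂_3 = (10 − 10) − 0 = 0, and there is no ∂_3, so H_2 ≅ 0.

As a check, the Euler characteristic is 6 − 15 + 10 = 1, which agrees with 1 − 0 + 0 = 1.

H_0 = Z,  H_1 = Z/2Z,  H_2 = 0.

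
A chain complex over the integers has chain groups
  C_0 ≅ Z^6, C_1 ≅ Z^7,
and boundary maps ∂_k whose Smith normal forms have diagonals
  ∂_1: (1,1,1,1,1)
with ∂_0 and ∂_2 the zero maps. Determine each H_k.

H_0 ≅ Z,  H_1 ≅ Z^2.

H_0: b_0 = 6 − 0 − 5 = 1; torsion from ∂_1 factors > 1: none. So H_0 ≅ Z.
H_1: b_1 = 7 − 5 − 0 = 2; torsion from ∂_2 factors > 1: none. So H_1 ≅ Z^2.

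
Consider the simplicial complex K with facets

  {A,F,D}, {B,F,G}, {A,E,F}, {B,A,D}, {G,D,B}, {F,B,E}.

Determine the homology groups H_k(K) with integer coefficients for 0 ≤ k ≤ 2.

H_0 = Z,  H_1 = Z,  H_2 = 0.

Order the vertices as A < B < D < E < F < G. Listing each simplex with vertices in this order, K has dimension 2 with simplices:

  0-simplices (6): A, B, D, E, F, G
  1-simplices (12): AB, AD, AE, AF, BD, BE, BF, BG, DF, DG, EF, FG
  2-simplices (6): ABD, ADF, AEF, BDG, BEF, BFG

giving chain groups C_0 ≅ Z^6, C_1 ≅ Z^12, C_2 ≅ Z^6.

Boundary ∂_1: C_1 → C_0 is given by ∂[p,q] = [q] − [p].
The 6×12 boundary matrix has rank 5 and Smith normal form diag(1,1,1,1,1).

The boundary map ∂_2: C_2 → C_1 maps a triangle to the signed sum of its edges. For instance
  ∂BDG = DG − BG + BD,
  ∂AEF = EF − AF + AE.
The resulting 12×6 matrix has rank 6, and its Smith normal form has invariant factors (1,1,1,1,1,1).

From H_k ≅ ker(∂_k) / im(∂_{k+1}) we obtain:

  H_0: rank C_0 − rank ∂_1 = 6 − 5 = 1, and the invariant factors of ∂_1 are all 1, so H_0 = Z.
  H_1: rank ker ∂_1 − rank ∂_2 = (12 − 5) − 6 = 1, and the invariant factors of ∂_2 are all 1, so H_1 = Z.
  H_2: rank ker ∂_2 − rank ∂_3 = (6 − 6) − 0 = 0, and there is no ∂_3, so H_2 = 0.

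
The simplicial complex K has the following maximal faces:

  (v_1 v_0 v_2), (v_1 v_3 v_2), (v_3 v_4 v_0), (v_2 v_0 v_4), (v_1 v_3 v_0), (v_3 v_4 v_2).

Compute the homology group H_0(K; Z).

We work with the vertex ordering v_0 < v_1 < v_2 < v_3 < v_4. The simplices of K, each written with vertices in increasing order, are:

  0-simplices (5): [v_0], [v_1], [v_2], [v_3], [v_4]
  1-simplices (9): [v_0,v_1], [v_0,v_2], [v_0,v_3], [v_0,v_4], [v_1,v_2], [v_1,v_3], [v_2,v_3], [v_2,v_4], [v_3,v_4]
  2-simplices (6): [v_0,v_1,v_2], [v_0,v_1,v_3], [v_0,v_2,v_4], [v_0,v_3,v_4], [v_1,v_2,v_3], [v_2,v_3,v_4]

giving chain groups C_0 ≅ Z^5, C_1 ≅ Z^9, C_2 ≅ Z^6.

Boundary ∂_1: C_1 → C_0 is given by ∂[p,q] = [q] − [p]. For instance
  ∂[v_2,v_3] = [v_3] − [v_2].
The resulting 5×9 matrix has rank 4, and its Smith normal form has invariant factors (1,1,1,1).

∂_2: C_2 → C_1 acts by ∂[p,q,r] = [q,r] − [p,r] + [p,q]. For instance
  ∂[v_0,v_3,v_4] = [v_3,v_4] − [v_0,v_4] + [v_0,v_3],
  ∂[v_2,v_3,v_4] = [v_3,v_4] − [v_2,v_4] + [v_2,v_3].
The 9×6 boundary matrix has rank 5 and Smith normal form diag(1,1,1,1,1).

From H_k ≅ ker(∂_k) / im(∂_{k+1}) we obtain:

  H_0: rank C_0 − rank ∂_1 = 5 − 4 = 1, and the invariant factors of ∂_1 are all 1, so H_0 = Z.

H_0 ≅ Z.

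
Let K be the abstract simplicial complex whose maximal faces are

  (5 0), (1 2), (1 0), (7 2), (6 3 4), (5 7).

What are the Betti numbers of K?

b_0 = 2, b_1 = 1, b_2 = 0.

Take the total order 0 < 1 < 2 < 3 < 4 < 5 < 6 < 7 on the vertex set. Then K (dimension 2) consists of the simplices:

  0-simplices (8): [0], [1], [2], [3], [4], [5], [6], [7]
  1-simplices (8): [0,1], [0,5], [1,2], [2,7], [3,4], [3,6], [4,6], [5,7]
  2-simplices (1): [3,4,6]

Hence C_0 ≅ Z^8, C_1 ≅ Z^8, C_2 ≅ Z^1.

∂_1: C_1 → C_0 sends each edge [p,q] (with p < q) to q − p.
The 8×8 boundary matrix has rank 6 and Smith normal form diag(1,1,1,1,1,1).

Boundary ∂_2: C_2 → C_1 sends each 2-simplex [p,q,r] to [q,r] − [p,r] + [p,q]. For instance
  ∂[3,4,6] = [4,6] − [3,6] + [3,4].
As a 8×1 matrix over Z this has rank 1, with invariant factors (1).

Now H_k = ker ∂_k / im ∂_{k+1}, so:

  H_0: rank C_0 − rank ∂_1 = 8 − 6 = 2, and the invariant factors of ∂_1 are all 1, so H_0 ≅ Z^2.
  H_1: rank ker ∂_1 − rank ∂_2 = (8 − 6) − 1 = 1, and the invariant factors of ∂_2 are all 1, so H_1 ≅ Z.
  H_2: rank ker ∂_2 − rank ∂_3 = (1 − 1) − 0 = 0, and there is no ∂_3, so H_2 ≅ 0.

As a check, the Euler characteristic is 8 − 8 + 1 = 1, which agrees with 2 − 1 + 0 = 1.
(K is a triangulation of the disjoint union of the circle S^1 and the 2-simplex.)

Hence the Betti numbers are b_0 = 2, b_1 = 1, b_2 = 0.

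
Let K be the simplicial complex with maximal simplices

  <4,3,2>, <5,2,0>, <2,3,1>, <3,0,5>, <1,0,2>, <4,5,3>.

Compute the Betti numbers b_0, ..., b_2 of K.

Fix the vertex order 0 < 1 < 2 < 3 < 4 < 5 and write every simplex with vertices in increasing order. Then dim K = 2 and the simplices of K are:

  0-simplices (6): [0], [1], [2], [3], [4], [5]
  1-simplices (12): [0,1], [0,2], [0,3], [0,5], [1,2], [1,3], [2,3], [2,4], [2,5], [3,4], [3,5], [4,5]
  2-simplices (6): [0,1,2], [0,2,5], [0,3,5], [1,2,3], [2,3,4], [3,4,5]

giving chain groups C_0 ≅ Z^6, C_1 ≅ Z^12, C_2 ≅ Z^6.

The boundary map ∂_1: C_1 → C_0 sends each edge [p,q] (with p < q) to q − p.
As a 6×12 matrix over Z this has rank 5, with invariant factors (1,1,1,1,1).

∂_2: C_2 → C_1 maps a triangle to the signed sum of its edges. For instance
  ∂[2,3,4] = [3,4] − [2,4] + [2,3],
  ∂[0,2,5] = [2,5] − [0,5] + [0,2].
As a 12×6 matrix over Z this has rank 6, with invariant factors (1,1,1,1,1,1).

From H_k ≅ ker(∂_k) / im(∂_{k+1}) we obtain:

  H_0: rank C_0 − rank ∂_1 = 6 − 5 = 1, and the invariant factors of ∂_1 are all 1, so H_0 ≅ Z.
  H_1: rank ker ∂_1 − rank ∂_2 = (12 − 5) − 6 = 1, and the invariant factors of ∂_2 are all 1, so H_1 ≅ Z.
  H_2: rank ker ∂_2 − rank ∂_3 = (6 − 6) − 0 = 0, and there is no ∂_3, so H_2 ≅ 0.

Hence the Betti numbers are b_0 = 1, b_1 = 1, b_2 = 0.

b_0 = 1, b_1 = 1, b_2 = 0.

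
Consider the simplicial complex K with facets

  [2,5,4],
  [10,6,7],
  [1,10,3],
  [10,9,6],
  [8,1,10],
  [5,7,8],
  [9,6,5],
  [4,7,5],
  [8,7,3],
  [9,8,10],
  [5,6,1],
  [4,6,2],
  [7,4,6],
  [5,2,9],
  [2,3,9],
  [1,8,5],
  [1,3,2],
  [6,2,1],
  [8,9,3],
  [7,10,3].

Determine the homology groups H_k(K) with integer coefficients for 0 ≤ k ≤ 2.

H_0 ≅ Z,  H_1 ≅ Z ⊕ Z/2,  H_2 = 0.

Take the total order 1 < 2 < 3 < 4 < 5 < 6 < 7 < 8 < 9 < 10 on the vertex set. Then K (dimension 2) consists of the simplices:

  0-simplices (10): [1], [2], [3], [4], [5], [6], [7], [8], [9], [10]
  1-simplices (30): (30 of them)
  2-simplices (20): (20 of them)

Hence C_0 ≅ Z^10, C_1 ≅ Z^30, C_2 ≅ Z^20.

The boundary map ∂_1: C_1 → C_0 is given by ∂[p,q] = [q] − [p]. For instance
  ∂[6,10] = [10] − [6].
This gives a 10×30 integer matrix of rank 9; reducing to Smith normal form yields diagonal entries (1,1,1,1,1,1,1,1,1).

∂_2: C_2 → C_1 acts by ∂[p,q,r] = [q,r] − [p,r] + [p,q]. For instance
  ∂[3,8,9] = [8,9] − [3,9] + [3,8],
  ∂[1,3,10] = [3,10] − [1,10] + [1,3].
As a 30×20 matrix over Z this has rank 20, with invariant factors (1,1,1,1,1,1,1,1,1,1,1,1,1,1,1,1,1,1,1,2).

Reading off H_k = ker ∂_k / im ∂_{k+1}:

  H_0: rank C_0 − rank ∂_1 = 10 − 9 = 1, and the invariant factors of ∂_1 are all 1, so H_0 ≅ Z.
  H_1: rank ker ∂_1 − rank ∂_2 = (30 − 9) − 20 = 1, and ∂_2 has invariant factor 2 > 1, so H_1 ≅ Z ⊕ Z/2.
  H_2: rank ker ∂_2 − rank ∂_3 = (20 − 20) − 0 = 0, and there is no ∂_3, so H_2 ≅ 0.

(K is a triangulation of the Klein bottle.)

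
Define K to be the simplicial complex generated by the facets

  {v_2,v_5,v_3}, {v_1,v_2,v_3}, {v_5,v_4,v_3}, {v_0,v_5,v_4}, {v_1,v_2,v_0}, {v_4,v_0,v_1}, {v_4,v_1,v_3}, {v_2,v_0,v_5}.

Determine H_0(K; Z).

H_0 = Z.

Order the vertices as v_0 < v_1 < v_2 < v_3 < v_4 < v_5. Listing each simplex with vertices in this order, K has dimension 2 with simplices:

  0-simplices (6): [v_0], [v_1], [v_2], [v_3], [v_4], [v_5]
  1-simplices (12): [v_0,v_1], [v_0,v_2], [v_0,v_4], [v_0,v_5], [v_1,v_2], [v_1,v_3], [v_1,v_4], [v_2,v_3], [v_2,v_5], [v_3,v_4], [v_3,v_5], [v_4,v_5]
  2-simplices (8): [v_0,v_1,v_2], [v_0,v_1,v_4], [v_0,v_2,v_5], [v_0,v_4,v_5], [v_1,v_2,v_3], [v_1,v_3,v_4], [v_2,v_3,v_5], [v_3,v_4,v_5]

Hence C_0 ≅ Z^6, C_1 ≅ Z^12, C_2 ≅ Z^8.

∂_1: C_1 → C_0 sends each edge [p,q] (with p < q) to q − p. For instance
  ∂[v_1,v_3] = [v_3] − [v_1].
As a 6×12 matrix over Z this has rank 5, with invariant factors (1,1,1,1,1).

∂_2: C_2 → C_1 maps a triangle to the signed sum of its edges. For instance
  ∂[v_1,v_3,v_4] = [v_3,v_4] − [v_1,v_4] + [v_1,v_3],
  ∂[v_2,v_3,v_5] = [v_3,v_5] − [v_2,v_5] + [v_2,v_3].
The resulting 12×8 matrix has rank 7, and its Smith normal form has invariant factors (1,1,1,1,1,1,1).

Now H_k = ker ∂_k / im ∂_{k+1}, so:

  H_0: rank C_0 − rank ∂_1 = 6 − 5 = 1, and the invariant factors of ∂_1 are all 1, so H_0 = Z.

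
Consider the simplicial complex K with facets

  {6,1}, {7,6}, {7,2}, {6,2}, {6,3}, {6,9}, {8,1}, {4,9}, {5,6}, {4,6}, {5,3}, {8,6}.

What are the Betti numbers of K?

Order the vertices as 1 < 2 < 3 < 4 < 5 < 6 < 7 < 8 < 9. Listing each simplex with vertices in this order, K has dimension 1 with simplices:

  0-simplices (9): [1], [2], [3], [4], [5], [6], [7], [8], [9]
  1-simplices (12): [1,6], [1,8], [2,6], [2,7], [3,5], [3,6], [4,6], [4,9], [5,6], [6,7], [6,8], [6,9]

so the chain groups are C_0 ≅ Z^9, C_1 ≅ Z^12.

Boundary ∂_1: C_1 → C_0 maps an edge to its endpoints' difference, ∂[p,q] = q − p.
This gives a 9×12 integer matrix of rank 8; reducing to Smith normal form yields diagonal entries (1,1,1,1,1,1,1,1).

Reading off H_k = ker ∂_k / im ∂_{k+1}:

  H_0: rank C_0 − rank ∂_1 = 9 − 8 = 1, and the invariant factors of ∂_1 are all 1, so H_0 = Z.
  H_1: rank ker ∂_1 − rank ∂_2 = (12 − 8) − 0 = 4, and there is no ∂_2, so H_1 = Z^4.

Hence the Betti numbers are b_0 = 1, b_1 = 4.

b_0 = 1, b_1 = 4.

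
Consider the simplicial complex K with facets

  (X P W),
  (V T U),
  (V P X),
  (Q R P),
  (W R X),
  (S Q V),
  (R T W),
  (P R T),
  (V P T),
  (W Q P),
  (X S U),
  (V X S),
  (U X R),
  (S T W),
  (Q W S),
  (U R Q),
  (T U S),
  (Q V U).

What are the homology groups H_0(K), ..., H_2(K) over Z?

K has 9 vertices, 27 edges, 18 triangles.
rank ∂_0 = 0, rank ∂_1 = 8 ⇒ b_0 = 9 − 0 − 8 = 1; all invariant factors of ∂_1 are 1 so no torsion. So H_0 ≅ Z.
rank ∂_1 = 8, rank ∂_2 = 18 ⇒ b_1 = 27 − 8 − 18 = 1; ∂_2 has invariant factor(s) [2] giving torsion. So H_1 ≅ Z × Z/2.
rank ∂_2 = 18, rank ∂_3 = 0 ⇒ b_2 = 18 − 18 − 0 = 0. So H_2 ≅ 0.

H_0 = Z,  H_1 = Z × Z/2,  H_2 = 0.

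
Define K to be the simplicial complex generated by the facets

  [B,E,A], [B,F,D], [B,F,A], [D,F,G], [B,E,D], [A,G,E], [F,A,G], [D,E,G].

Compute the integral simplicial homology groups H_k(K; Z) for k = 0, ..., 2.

H_0 = Z,  H_1 = 0,  H_2 = Z.

We work with the vertex ordering A < B < D < E < F < G. The simplices of K, each written with vertices in increasing order, are:

  0-simplices (6): A, B, D, E, F, G
  1-simplices (12): AB, AE, AF, AG, BD, BE, BF, DE, DF, DG, EG, FG
  2-simplices (8): ABE, ABF, AEG, AFG, BDE, BDF, DEG, DFG

so the chain groups are C_0 ≅ Z^6, C_1 ≅ Z^12, C_2 ≅ Z^8.

Boundary ∂_1: C_1 → C_0 maps an edge to its endpoints' difference, ∂[p,q] = q − p.
This gives a 6×12 integer matrix of rank 5; reducing to Smith normal form yields diagonal entries (1,1,1,1,1).

∂_2: C_2 → C_1 maps a triangle to the signed sum of its edges. For instance
  ∂AEG = EG − AG + AE,
  ∂ABF = BF − AF + AB.
The 12×8 boundary matrix has rank 7 and Smith normal form diag(1,1,1,1,1,1,1).

Computing H_k = (kernel of ∂_k) / (image of ∂_{k+1}):

  H_0: rank C_0 − rank ∂_1 = 6 − 5 = 1, and the invariant factors of ∂_1 are all 1, so H_0 ≅ Z.
  H_1: rank ker ∂_1 − rank ∂_2 = (12 − 5) − 7 = 0, and the invariant factors of ∂_2 are all 1, so H_1 ≅ 0.
  H_2: rank ker ∂_2 − rank ∂_3 = (8 − 7) − 0 = 1, and there is no ∂_3, so H_2 ≅ Z.

(K is a triangulation of the 2-sphere S^2.)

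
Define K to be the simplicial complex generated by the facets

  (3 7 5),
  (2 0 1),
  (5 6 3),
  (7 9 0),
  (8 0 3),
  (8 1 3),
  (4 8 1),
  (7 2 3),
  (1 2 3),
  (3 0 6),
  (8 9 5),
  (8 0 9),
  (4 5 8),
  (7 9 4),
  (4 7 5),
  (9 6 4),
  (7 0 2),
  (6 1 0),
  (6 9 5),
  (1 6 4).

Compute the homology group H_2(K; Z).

H_2 = 0.

Order the vertices as 0 < 1 < 2 < 3 < 4 < 5 < 6 < 7 < 8 < 9. Listing each simplex with vertices in this order, K has dimension 2 with simplices:

  0-simplices (10): [0], [1], [2], [3], [4], [5], [6], [7], [8], [9]
  1-simplices (30): (30 of them)
  2-simplices (20): (20 of them)

so the chain groups are C_0 ≅ Z^10, C_1 ≅ Z^30, C_2 ≅ Z^20.

∂_1: C_1 → C_0 is given by ∂[p,q] = [q] − [p]. For instance
  ∂[4,9] = [9] − [4].
As a 10×30 matrix over Z this has rank 9, with invariant factors (1,1,1,1,1,1,1,1,1).

Boundary ∂_2: C_2 → C_1 acts by ∂[p,q,r] = [q,r] − [p,r] + [p,q]. For instance
  ∂[0,1,6] = [1,6] − [0,6] + [0,1],
  ∂[0,8,9] = [8,9] − [0,9] + [0,8].
The resulting 30×20 matrix has rank 20, and its Smith normal form has invariant factors (1,1,1,1,1,1,1,1,1,1,1,1,1,1,1,1,1,1,1,2).

Reading off H_k = ker ∂_k / im ∂_{k+1}:

  H_2: rank ker ∂_2 − rank ∂_3 = (20 − 20) − 0 = 0, and there is no ∂_3, so H_2 ≅ 0.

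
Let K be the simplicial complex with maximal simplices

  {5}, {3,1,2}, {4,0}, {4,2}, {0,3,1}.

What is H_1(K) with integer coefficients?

Take the total order 0 < 1 < 2 < 3 < 4 < 5 on the vertex set. Then K (dimension 2) consists of the simplices:

  0-simplices (6): [0], [1], [2], [3], [4], [5]
  1-simplices (7): [0,1], [0,3], [0,4], [1,2], [1,3], [2,3], [2,4]
  2-simplices (2): [0,1,3], [1,2,3]

so the chain groups are C_0 ≅ Z^6, C_1 ≅ Z^7, C_2 ≅ Z^2.

The boundary map ∂_1: C_1 → C_0 maps an edge to its endpoints' difference, ∂[p,q] = q − p. For instance
  ∂[2,3] = [3] − [2].
As a 6×7 matrix over Z this has rank 4, with invariant factors (1,1,1,1).

The boundary map ∂_2: C_2 → C_1 maps a triangle to the signed sum of its edges. For instance
  ∂[1,2,3] = [2,3] − [1,3] + [1,2],
  ∂[0,1,3] = [1,3] − [0,3] + [0,1].
The 7×2 boundary matrix has rank 2 and Smith normal form diag(1,1).

Computing H_k = (kernel of ∂_k) / (image of ∂_{k+1}):

  H_1: rank ker ∂_1 − rank ∂_2 = (7 − 4) − 2 = 1, and the invariant factors of ∂_2 are all 1, so H_1 = Z.

H_1 = Z.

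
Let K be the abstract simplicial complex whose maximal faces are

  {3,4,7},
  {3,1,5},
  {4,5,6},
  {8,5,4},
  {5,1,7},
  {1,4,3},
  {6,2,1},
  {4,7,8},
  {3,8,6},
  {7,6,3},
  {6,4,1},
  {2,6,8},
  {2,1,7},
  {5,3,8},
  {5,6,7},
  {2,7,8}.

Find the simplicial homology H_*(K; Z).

H_0 = Z,  H_1 = Z^2,  H_2 = Z.

We work with the vertex ordering 1 < 2 < 3 < 4 < 5 < 6 < 7 < 8. The simplices of K, each written with vertices in increasing order, are:

  0-simplices (8): [1], [2], [3], [4], [5], [6], [7], [8]
  1-simplices (24): (24 of them)
  2-simplices (16): [1,2,6], [1,2,7], [1,3,4], [1,3,5], [1,4,6], [1,5,7], [2,6,8], [2,7,8], [3,4,7], [3,5,8], [3,6,7], [3,6,8], [4,5,6], [4,5,8], [4,7,8], [5,6,7]

giving chain groups C_0 ≅ Z^8, C_1 ≅ Z^24, C_2 ≅ Z^16.

Boundary ∂_1: C_1 → C_0 is given by ∂[p,q] = [q] − [p]. For instance
  ∂[5,6] = [6] − [5].
As a 8×24 matrix over Z this has rank 7, with invariant factors (1,1,1,1,1,1,1).

∂_2: C_2 → C_1 maps a triangle to the signed sum of its edges. For instance
  ∂[5,6,7] = [6,7] − [5,7] + [5,6],
  ∂[3,4,7] = [4,7] − [3,7] + [3,4].
The resulting 24×16 matrix has rank 15, and its Smith normal form has invariant factors (1,1,1,1,1,1,1,1,1,1,1,1,1,1,1).

Reading off H_k = ker ∂_k / im ∂_{k+1}:

  H_0: rank C_0 − rank ∂_1 = 8 − 7 = 1, and the invariant factors of ∂_1 are all 1, so H_0 = Z.
  H_1: rank ker ∂_1 − rank ∂_2 = (24 − 7) − 15 = 2, and the invariant factors of ∂_2 are all 1, so H_1 = Z^2.
  H_2: rank ker ∂_2 − rank ∂_3 = (16 − 15) − 0 = 1, and there is no ∂_3, so H_2 = Z.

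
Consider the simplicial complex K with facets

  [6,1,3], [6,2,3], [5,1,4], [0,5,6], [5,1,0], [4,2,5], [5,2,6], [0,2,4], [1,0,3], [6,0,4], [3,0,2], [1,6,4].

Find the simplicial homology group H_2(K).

H_2 ≅ 0.

Fix the vertex order 0 < 1 < 2 < 3 < 4 < 5 < 6 and write every simplex with vertices in increasing order. Then dim K = 2 and the simplices of K are:

  0-simplices (7): [0], [1], [2], [3], [4], [5], [6]
  1-simplices (18): [0,1], [0,2], [0,3], [0,4], [0,5], [0,6], [1,3], [1,4], [1,5], [1,6], [2,3], [2,4], [2,5], [2,6], [3,6], [4,5], [4,6], [5,6]
  2-simplices (12): [0,1,3], [0,1,5], [0,2,3], [0,2,4], [0,4,6], [0,5,6], [1,3,6], [1,4,5], [1,4,6], [2,3,6], [2,4,5], [2,5,6]

Hence C_0 ≅ Z^7, C_1 ≅ Z^18, C_2 ≅ Z^12.

∂_1: C_1 → C_0 maps an edge to its endpoints' difference, ∂[p,q] = q − p.
This gives a 7×18 integer matrix of rank 6; reducing to Smith normal form yields diagonal entries (1,1,1,1,1,1).

The boundary map ∂_2: C_2 → C_1 sends each 2-simplex [p,q,r] to [q,r] − [p,r] + [p,q]. For instance
  ∂[0,4,6] = [4,6] − [0,6] + [0,4],
  ∂[0,2,4] = [2,4] − [0,4] + [0,2].
The 18×12 boundary matrix has rank 12 and Smith normal form diag(1,1,1,1,1,1,1,1,1,1,1,2).

Computing H_k = (kernel of ∂_k) / (image of ∂_{k+1}):

  H_2: rank ker ∂_2 − rank ∂_3 = (12 − 12) − 0 = 0, and there is no ∂_3, so H_2 = 0.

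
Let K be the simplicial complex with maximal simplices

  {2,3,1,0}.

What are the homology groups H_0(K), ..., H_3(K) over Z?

Take the total order 0 < 1 < 2 < 3 on the vertex set. Then K (dimension 3) consists of the simplices:

  0-simplices (4): [0], [1], [2], [3]
  1-simplices (6): [0,1], [0,2], [0,3], [1,2], [1,3], [2,3]
  2-simplices (4): [0,1,2], [0,1,3], [0,2,3], [1,2,3]
  3-simplices (1): [0,1,2,3]

so the chain groups are C_0 ≅ Z^4, C_1 ≅ Z^6, C_2 ≅ Z^4, C_3 ≅ Z^1.

∂_1: C_1 → C_0 sends each edge [p,q] (with p < q) to q − p. For instance
  ∂[1,2] = [2] − [1].
This gives a 4×6 integer matrix of rank 3; reducing to Smith normal form yields diagonal entries (1,1,1).

The boundary map ∂_2: C_2 → C_1 acts by ∂[p,q,r] = [q,r] − [p,r] + [p,q]. For instance
  ∂[0,1,2] = [1,2] − [0,2] + [0,1],
  ∂[0,1,3] = [1,3] − [0,3] + [0,1].
As a 6×4 matrix over Z this has rank 3, with invariant factors (1,1,1).

The boundary map ∂_3: C_3 → C_2 sends each 3-simplex σ to the alternating sum Σ_i (−1)^i (σ with its i-th vertex removed). For instance
  ∂[0,1,2,3] = [1,2,3] − [0,2,3] + [0,1,3] − [0,1,2].
The resulting 4×1 matrix has rank 1, and its Smith normal form has invariant factors (1).

Reading off H_k = ker ∂_k / im ∂_{k+1}:

  H_0: rank C_0 − rank ∂_1 = 4 − 3 = 1, and the invariant factors of ∂_1 are all 1, so H_0 = Z.
  H_1: rank ker ∂_1 − rank ∂_2 = (6 − 3) − 3 = 0, and the invariant factors of ∂_2 are all 1, so H_1 = 0.
  H_2: rank ker ∂_2 − rank ∂_3 = (4 − 3) − 1 = 0, and the invariant factors of ∂_3 are all 1, so H_2 = 0.
  H_3: rank ker ∂_3 − rank ∂_4 = (1 − 1) − 0 = 0, and there is no ∂_4, so H_3 = 0.

H_0 = Z,  H_1 = 0,  H_2 = 0,  H_3 = 0.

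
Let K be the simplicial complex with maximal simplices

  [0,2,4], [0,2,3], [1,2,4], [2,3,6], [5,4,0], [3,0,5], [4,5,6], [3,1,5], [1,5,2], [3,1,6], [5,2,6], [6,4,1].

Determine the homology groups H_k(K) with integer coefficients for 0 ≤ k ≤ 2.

Fix the vertex order 0 < 1 < 2 < 3 < 4 < 5 < 6 and write every simplex with vertices in increasing order. Then dim K = 2 and the simplices of K are:

  0-simplices (7): [0], [1], [2], [3], [4], [5], [6]
  1-simplices (18): [0,2], [0,3], [0,4], [0,5], [1,2], [1,3], [1,4], [1,5], [1,6], [2,3], [2,4], [2,5], [2,6], [3,5], [3,6], [4,5], [4,6], [5,6]
  2-simplices (12): [0,2,3], [0,2,4], [0,3,5], [0,4,5], [1,2,4], [1,2,5], [1,3,5], [1,3,6], [1,4,6], [2,3,6], [2,5,6], [4,5,6]

so the chain groups are C_0 ≅ Z^7, C_1 ≅ Z^18, C_2 ≅ Z^12.

Boundary ∂_1: C_1 → C_0 maps an edge to its endpoints' difference, ∂[p,q] = q − p. For instance
  ∂[3,5] = [5] − [3].
This gives a 7×18 integer matrix of rank 6; reducing to Smith normal form yields diagonal entries (1,1,1,1,1,1).

Boundary ∂_2: C_2 → C_1 acts by ∂[p,q,r] = [q,r] − [p,r] + [p,q]. For instance
  ∂[0,2,4] = [2,4] − [0,4] + [0,2],
  ∂[0,4,5] = [4,5] − [0,5] + [0,4].
The resulting 18×12 matrix has rank 12, and its Smith normal form has invariant factors (1,1,1,1,1,1,1,1,1,1,1,2).

Now H_k = ker ∂_k / im ∂_{k+1}, so:

  H_0: rank C_0 − rank ∂_1 = 7 − 6 = 1, and the invariant factors of ∂_1 are all 1, so H_0 = Z.
  H_1: rank ker ∂_1 − rank ∂_2 = (18 − 6) − 12 = 0, and ∂_2 has invariant factor 2 > 1, so H_1 = Z/2.
  H_2: rank ker ∂_2 − rank ∂_3 = (12 − 12) − 0 = 0, and there is no ∂_3, so H_2 = 0.

As a check, the Euler characteristic is 7 − 18 + 12 = 1, which agrees with 1 − 0 + 0 = 1.

H_0 ≅ Z,  H_1 ≅ Z/2,  H_2 = 0.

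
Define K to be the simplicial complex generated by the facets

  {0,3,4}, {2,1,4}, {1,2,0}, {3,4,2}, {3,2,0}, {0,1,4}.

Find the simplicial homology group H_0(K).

H_0 ≅ Z.

Order the vertices as 0 < 1 < 2 < 3 < 4. Listing each simplex with vertices in this order, K has dimension 2 with simplices:

  0-simplices (5): [0], [1], [2], [3], [4]
  1-simplices (9): [0,1], [0,2], [0,3], [0,4], [1,2], [1,4], [2,3], [2,4], [3,4]
  2-simplices (6): [0,1,2], [0,1,4], [0,2,3], [0,3,4], [1,2,4], [2,3,4]

giving chain groups C_0 ≅ Z^5, C_1 ≅ Z^9, C_2 ≅ Z^6.

The boundary map ∂_1: C_1 → C_0 sends each edge [p,q] (with p < q) to q − p.
The resulting 5×9 matrix has rank 4, and its Smith normal form has invariant factors (1,1,1,1).

Boundary ∂_2: C_2 → C_1 sends each 2-simplex [p,q,r] to [q,r] − [p,r] + [p,q]. For instance
  ∂[2,3,4] = [3,4] − [2,4] + [2,3],
  ∂[0,2,3] = [2,3] − [0,3] + [0,2].
This gives a 9×6 integer matrix of rank 5; reducing to Smith normal form yields diagonal entries (1,1,1,1,1).

Computing H_k = (kernel of ∂_k) / (image of ∂_{k+1}):

  H_0: rank C_0 − rank ∂_1 = 5 − 4 = 1, and the invariant factors of ∂_1 are all 1, so H_0 ≅ Z.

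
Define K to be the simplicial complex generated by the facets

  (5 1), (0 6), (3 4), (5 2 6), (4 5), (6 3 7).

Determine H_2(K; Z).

We work with the vertex ordering 0 < 1 < 2 < 3 < 4 < 5 < 6 < 7. The simplices of K, each written with vertices in increasing order, are:

  0-simplices (8): [0], [1], [2], [3], [4], [5], [6], [7]
  1-simplices (10): [0,6], [1,5], [2,5], [2,6], [3,4], [3,6], [3,7], [4,5], [5,6], [6,7]
  2-simplices (2): [2,5,6], [3,6,7]

Hence C_0 ≅ Z^8, C_1 ≅ Z^10, C_2 ≅ Z^2.

The boundary map ∂_1: C_1 → C_0 maps an edge to its endpoints' difference, ∂[p,q] = q − p. For instance
  ∂[2,6] = [6] − [2].
As a 8×10 matrix over Z this has rank 7, with invariant factors (1,1,1,1,1,1,1).

∂_2: C_2 → C_1 sends each 2-simplex [p,q,r] to [q,r] − [p,r] + [p,q]. For instance
  ∂[2,5,6] = [5,6] − [2,6] + [2,5],
  ∂[3,6,7] = [6,7] − [3,7] + [3,6].
The 10×2 boundary matrix has rank 2 and Smith normal form diag(1,1).

From H_k ≅ ker(∂_k) / im(∂_{k+1}) we obtain:

  H_2: rank ker ∂_2 − rank ∂_3 = (2 − 2) − 0 = 0, and there is no ∂_3, so H_2 ≅ 0.

H_2 ≅ 0.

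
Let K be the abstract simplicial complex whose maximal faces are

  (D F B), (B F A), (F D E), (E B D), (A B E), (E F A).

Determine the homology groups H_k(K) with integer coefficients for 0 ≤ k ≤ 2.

Take the total order A < B < D < E < F on the vertex set. Then K (dimension 2) consists of the simplices:

  0-simplices (5): A, B, D, E, F
  1-simplices (9): AB, AE, AF, BD, BE, BF, DE, DF, EF
  2-simplices (6): ABE, ABF, AEF, BDE, BDF, DEF

giving chain groups C_0 ≅ Z^5, C_1 ≅ Z^9, C_2 ≅ Z^6.

Boundary ∂_1: C_1 → C_0 is given by ∂[p,q] = [q] − [p]. For instance
  ∂AF = F − A.
As a 5×9 matrix over Z this has rank 4, with invariant factors (1,1,1,1).

Boundary ∂_2: C_2 → C_1 sends each 2-simplex [p,q,r] to [q,r] − [p,r] + [p,q]. For instance
  ∂DEF = EF − DF + DE,
  ∂AEF = EF − AF + AE.
The 9×6 boundary matrix has rank 5 and Smith normal form diag(1,1,1,1,1).

Computing H_k = (kernel of ∂_k) / (image of ∂_{k+1}):

  H_0: rank C_0 − rank ∂_1 = 5 − 4 = 1, and the invariant factors of ∂_1 are all 1, so H_0 = Z.
  H_1: rank ker ∂_1 − rank ∂_2 = (9 − 4) − 5 = 0, and the invariant factors of ∂_2 are all 1, so H_1 = 0.
  H_2: rank ker ∂_2 − rank ∂_3 = (6 − 5) − 0 = 1, and there is no ∂_3, so H_2 = Z.

(K is a triangulation of the 2-sphere S^2.)

H_0 = Z,  H_1 = 0,  H_2 = Z.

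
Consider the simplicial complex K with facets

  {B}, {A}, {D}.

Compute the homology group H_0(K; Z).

H_0 ≅ Z^3.

Order the vertices as A < B < D. Listing each simplex with vertices in this order, K has dimension 0 with simplices:

  0-simplices (3): A, B, D

so the chain groups are C_0 ≅ Z^3.

Now H_k = ker ∂_k / im ∂_{k+1}, so:

  H_0: rank C_0 − rank ∂_1 = 3 − 0 = 3, and there is no ∂_1, so H_0 ≅ Z^3.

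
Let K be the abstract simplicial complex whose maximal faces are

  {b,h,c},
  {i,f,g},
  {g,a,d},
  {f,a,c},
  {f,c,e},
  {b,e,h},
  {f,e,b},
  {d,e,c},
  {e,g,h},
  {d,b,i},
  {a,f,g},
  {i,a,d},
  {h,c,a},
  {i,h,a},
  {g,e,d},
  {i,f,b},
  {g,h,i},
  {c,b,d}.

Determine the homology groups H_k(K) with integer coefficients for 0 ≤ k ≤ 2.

H_0 = Z,  H_1 = Z × Z/2,  H_2 = 0.

K has 9 vertices, 27 edges, 18 triangles.
rank ∂_0 = 0, rank ∂_1 = 8 ⇒ b_0 = 9 − 0 − 8 = 1; all invariant factors of ∂_1 are 1 so no torsion. So H_0 ≅ Z.
rank ∂_1 = 8, rank ∂_2 = 18 ⇒ b_1 = 27 − 8 − 18 = 1; ∂_2 has invariant factor(s) [2] giving torsion. So H_1 ≅ Z × Z/2.
rank ∂_2 = 18, rank ∂_3 = 0 ⇒ b_2 = 18 − 18 − 0 = 0. So H_2 ≅ 0.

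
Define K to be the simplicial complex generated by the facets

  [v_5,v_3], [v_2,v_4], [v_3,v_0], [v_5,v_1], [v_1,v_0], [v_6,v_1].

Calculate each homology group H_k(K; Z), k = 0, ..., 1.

Take the total order v_0 < v_1 < v_2 < v_3 < v_4 < v_5 < v_6 on the vertex set. Then K (dimension 1) consists of the simplices:

  0-simplices (7): [v_0], [v_1], [v_2], [v_3], [v_4], [v_5], [v_6]
  1-simplices (6): [v_0,v_1], [v_0,v_3], [v_1,v_5], [v_1,v_6], [v_2,v_4], [v_3,v_5]

so the chain groups are C_0 ≅ Z^7, C_1 ≅ Z^6.

Boundary ∂_1: C_1 → C_0 sends each edge [p,q] (with p < q) to q − p. For instance
  ∂[v_3,v_5] = [v_5] − [v_3].
As a 7×6 matrix over Z this has rank 5, with invariant factors (1,1,1,1,1).

Computing H_k = (kernel of ∂_k) / (image of ∂_{k+1}):

  H_0: rank C_0 − rank ∂_1 = 7 − 5 = 2, and the invariant factors of ∂_1 are all 1, so H_0 = Z^2.
  H_1: rank ker ∂_1 − rank ∂_2 = (6 − 5) − 0 = 1, and there is no ∂_2, so H_1 = Z.

As a check, the Euler characteristic is 7 − 6 = 1, which agrees with 2 − 1 = 1.

H_0 = Z^2,  H_1 = Z.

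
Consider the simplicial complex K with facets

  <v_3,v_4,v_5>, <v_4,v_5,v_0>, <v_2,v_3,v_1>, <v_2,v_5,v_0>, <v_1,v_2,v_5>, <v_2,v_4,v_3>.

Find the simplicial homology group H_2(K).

H_2 = 0.

Take the total order v_0 < v_1 < v_2 < v_3 < v_4 < v_5 on the vertex set. Then K (dimension 2) consists of the simplices:

  0-simplices (6): [v_0], [v_1], [v_2], [v_3], [v_4], [v_5]
  1-simplices (12): [v_0,v_2], [v_0,v_4], [v_0,v_5], [v_1,v_2], [v_1,v_3], [v_1,v_5], [v_2,v_3], [v_2,v_4], [v_2,v_5], [v_3,v_4], [v_3,v_5], [v_4,v_5]
  2-simplices (6): [v_0,v_2,v_5], [v_0,v_4,v_5], [v_1,v_2,v_3], [v_1,v_2,v_5], [v_2,v_3,v_4], [v_3,v_4,v_5]

giving chain groups C_0 ≅ Z^6, C_1 ≅ Z^12, C_2 ≅ Z^6.

∂_1: C_1 → C_0 is given by ∂[p,q] = [q] − [p]. For instance
  ∂[v_3,v_4] = [v_4] − [v_3].
As a 6×12 matrix over Z this has rank 5, with invariant factors (1,1,1,1,1).

The boundary map ∂_2: C_2 → C_1 maps a triangle to the signed sum of its edges. For instance
  ∂[v_1,v_2,v_3] = [v_2,v_3] − [v_1,v_3] + [v_1,v_2],
  ∂[v_1,v_2,v_5] = [v_2,v_5] − [v_1,v_5] + [v_1,v_2].
This gives a 12×6 integer matrix of rank 6; reducing to Smith normal form yields diagonal entries (1,1,1,1,1,1).

From H_k ≅ ker(∂_k) / im(∂_{k+1}) we obtain:

  H_2: rank ker ∂_2 − rank ∂_3 = (6 − 6) − 0 = 0, and there is no ∂_3, so H_2 = 0.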